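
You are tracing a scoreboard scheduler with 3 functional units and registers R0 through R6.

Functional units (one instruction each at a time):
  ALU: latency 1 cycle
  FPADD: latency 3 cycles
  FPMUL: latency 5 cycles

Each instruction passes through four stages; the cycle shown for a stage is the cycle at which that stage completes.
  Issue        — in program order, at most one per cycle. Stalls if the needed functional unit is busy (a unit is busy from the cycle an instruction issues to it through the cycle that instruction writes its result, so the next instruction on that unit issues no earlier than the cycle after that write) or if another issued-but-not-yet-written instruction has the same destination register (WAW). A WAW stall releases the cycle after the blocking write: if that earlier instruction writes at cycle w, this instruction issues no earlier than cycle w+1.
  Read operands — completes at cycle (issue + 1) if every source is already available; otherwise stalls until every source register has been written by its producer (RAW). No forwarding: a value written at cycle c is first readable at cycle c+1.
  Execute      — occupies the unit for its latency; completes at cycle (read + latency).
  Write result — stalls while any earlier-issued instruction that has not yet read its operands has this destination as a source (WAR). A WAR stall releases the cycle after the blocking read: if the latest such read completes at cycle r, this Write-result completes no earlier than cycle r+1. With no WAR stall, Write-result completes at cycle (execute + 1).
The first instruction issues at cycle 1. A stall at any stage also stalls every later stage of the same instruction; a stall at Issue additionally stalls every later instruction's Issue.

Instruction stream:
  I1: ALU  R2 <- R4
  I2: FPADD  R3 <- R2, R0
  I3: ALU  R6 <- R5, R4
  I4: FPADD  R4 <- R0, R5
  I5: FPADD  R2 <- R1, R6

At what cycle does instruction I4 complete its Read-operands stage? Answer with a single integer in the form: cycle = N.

c1: I1 dispatched to ALU
c2: I1 operands ready · I2 dispatched to FPADD
c3: I1 complete
c4: R2←I1
c5: I2 operands ready · I3 dispatched to ALU
c6: I3 operands ready
c7: I3 complete
c8: I2 complete · R6←I3
c9: R3←I2
c10: I4 dispatched to FPADD
c11: I4 operands ready
c14: I4 complete
c15: R4←I4
c16: I5 dispatched to FPADD
c17: I5 operands ready
c20: I5 complete
c21: R2←I5

cycle = 11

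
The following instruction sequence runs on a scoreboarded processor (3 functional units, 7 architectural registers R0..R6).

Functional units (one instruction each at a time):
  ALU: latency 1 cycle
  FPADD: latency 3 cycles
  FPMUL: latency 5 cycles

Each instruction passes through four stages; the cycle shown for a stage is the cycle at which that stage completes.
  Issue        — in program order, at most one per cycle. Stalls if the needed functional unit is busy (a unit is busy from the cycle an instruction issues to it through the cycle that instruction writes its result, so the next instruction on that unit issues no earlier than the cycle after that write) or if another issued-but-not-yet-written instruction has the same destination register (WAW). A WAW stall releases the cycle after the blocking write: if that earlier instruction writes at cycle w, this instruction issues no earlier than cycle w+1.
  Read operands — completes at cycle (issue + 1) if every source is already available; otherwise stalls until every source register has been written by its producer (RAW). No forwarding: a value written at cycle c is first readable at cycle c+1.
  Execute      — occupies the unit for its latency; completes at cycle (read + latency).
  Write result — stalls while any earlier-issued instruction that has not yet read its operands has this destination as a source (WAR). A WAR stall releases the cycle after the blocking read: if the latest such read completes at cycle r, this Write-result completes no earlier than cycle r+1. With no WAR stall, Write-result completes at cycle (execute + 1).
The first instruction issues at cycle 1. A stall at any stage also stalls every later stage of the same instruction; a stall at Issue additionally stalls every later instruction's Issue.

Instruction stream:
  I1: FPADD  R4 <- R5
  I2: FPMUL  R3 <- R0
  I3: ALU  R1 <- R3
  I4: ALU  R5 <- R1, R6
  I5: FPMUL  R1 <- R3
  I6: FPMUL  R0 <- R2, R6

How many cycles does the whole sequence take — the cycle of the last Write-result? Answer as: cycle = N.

cycle 1: I1→FPADD
cycle 2: I1 RO, I2→FPMUL
cycle 3: I2 RO, I3→ALU
cycle 5: I1 EX
cycle 6: I1 WR R4
cycle 8: I2 EX
cycle 9: I2 WR R3
cycle 10: I3 RO
cycle 11: I3 EX
cycle 12: I3 WR R1
cycle 13: I4→ALU
cycle 14: I4 RO, I5→FPMUL
cycle 15: I4 EX, I5 RO
cycle 16: I4 WR R5
cycle 20: I5 EX
cycle 21: I5 WR R1
cycle 22: I6→FPMUL
cycle 23: I6 RO
cycle 28: I6 EX
cycle 29: I6 WR R0

cycle = 29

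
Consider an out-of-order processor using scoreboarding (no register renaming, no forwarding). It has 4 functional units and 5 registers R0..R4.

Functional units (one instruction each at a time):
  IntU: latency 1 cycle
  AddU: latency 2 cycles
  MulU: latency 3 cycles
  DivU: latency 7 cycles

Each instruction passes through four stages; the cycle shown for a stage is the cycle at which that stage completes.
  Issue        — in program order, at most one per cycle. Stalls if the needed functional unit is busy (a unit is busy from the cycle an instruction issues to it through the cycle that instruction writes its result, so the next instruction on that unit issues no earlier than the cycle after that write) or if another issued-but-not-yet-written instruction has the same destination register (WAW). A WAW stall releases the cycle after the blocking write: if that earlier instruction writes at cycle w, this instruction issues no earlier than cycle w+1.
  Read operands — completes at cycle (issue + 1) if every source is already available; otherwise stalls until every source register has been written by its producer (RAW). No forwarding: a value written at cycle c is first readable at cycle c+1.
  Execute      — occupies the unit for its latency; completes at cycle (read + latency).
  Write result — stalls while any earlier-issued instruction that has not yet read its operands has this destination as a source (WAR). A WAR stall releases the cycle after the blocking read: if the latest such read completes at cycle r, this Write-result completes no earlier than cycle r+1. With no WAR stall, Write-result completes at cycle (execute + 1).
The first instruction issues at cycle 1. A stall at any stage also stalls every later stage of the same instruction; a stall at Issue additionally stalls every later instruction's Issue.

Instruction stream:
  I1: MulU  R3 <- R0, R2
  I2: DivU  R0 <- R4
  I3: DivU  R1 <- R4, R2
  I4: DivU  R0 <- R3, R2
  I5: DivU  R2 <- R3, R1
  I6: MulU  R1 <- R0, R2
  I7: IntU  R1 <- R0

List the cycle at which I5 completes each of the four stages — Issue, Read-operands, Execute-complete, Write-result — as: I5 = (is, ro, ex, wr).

I1 -> (1, 2, 5, 6)
I2 -> (2, 3, 10, 11)
I3 -> (12, 13, 20, 21)  // struct: DivU busy until I2 writes@11
I4 -> (22, 23, 30, 31)  // struct: DivU busy until I3 writes@21
I5 -> (32, 33, 40, 41)  // struct: DivU busy until I4 writes@31
I6 -> (33, 42, 45, 46)  // RAW R2: wait I5 write@41
I7 -> (47, 48, 49, 50)  // WAW R1: wait I6 write@46

I5 = (32, 33, 40, 41)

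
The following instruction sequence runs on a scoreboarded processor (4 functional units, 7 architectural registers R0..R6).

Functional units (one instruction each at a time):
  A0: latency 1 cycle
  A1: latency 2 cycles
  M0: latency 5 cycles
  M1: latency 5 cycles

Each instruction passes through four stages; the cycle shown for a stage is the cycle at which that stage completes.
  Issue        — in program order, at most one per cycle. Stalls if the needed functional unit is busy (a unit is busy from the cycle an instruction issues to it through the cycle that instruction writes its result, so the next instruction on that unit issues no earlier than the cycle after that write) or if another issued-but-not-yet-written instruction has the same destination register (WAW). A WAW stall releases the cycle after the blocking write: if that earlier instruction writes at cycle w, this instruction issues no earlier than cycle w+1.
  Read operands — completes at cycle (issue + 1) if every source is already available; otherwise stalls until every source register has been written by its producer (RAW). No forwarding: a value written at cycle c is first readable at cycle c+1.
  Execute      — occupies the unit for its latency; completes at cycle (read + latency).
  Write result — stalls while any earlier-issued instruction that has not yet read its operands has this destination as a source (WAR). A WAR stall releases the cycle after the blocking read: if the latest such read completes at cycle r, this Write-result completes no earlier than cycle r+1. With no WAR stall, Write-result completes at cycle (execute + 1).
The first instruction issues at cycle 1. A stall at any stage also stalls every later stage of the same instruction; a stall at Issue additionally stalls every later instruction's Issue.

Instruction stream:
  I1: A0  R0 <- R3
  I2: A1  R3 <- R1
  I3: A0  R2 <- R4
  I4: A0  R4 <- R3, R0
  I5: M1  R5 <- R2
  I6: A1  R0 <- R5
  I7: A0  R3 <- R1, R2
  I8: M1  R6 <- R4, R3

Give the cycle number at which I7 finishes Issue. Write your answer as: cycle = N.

1) issue 1, read 2, done 3, write 4
2) issue 2, read 3, done 5, write 6
3) issue 5, read 6, done 7, write 8  <struct: A0 busy until I1 writes@4>
4) issue 9, read 10, done 11, write 12  <struct: A0 busy until I3 writes@8>
5) issue 10, read 11, done 16, write 17
6) issue 11, read 18, done 20, write 21  <RAW R5: wait I5 write@17>
7) issue 13, read 14, done 15, write 16  <struct: A0 busy until I4 writes@12>
8) issue 18, read 19, done 24, write 25  <struct: M1 busy until I5 writes@17>

cycle = 13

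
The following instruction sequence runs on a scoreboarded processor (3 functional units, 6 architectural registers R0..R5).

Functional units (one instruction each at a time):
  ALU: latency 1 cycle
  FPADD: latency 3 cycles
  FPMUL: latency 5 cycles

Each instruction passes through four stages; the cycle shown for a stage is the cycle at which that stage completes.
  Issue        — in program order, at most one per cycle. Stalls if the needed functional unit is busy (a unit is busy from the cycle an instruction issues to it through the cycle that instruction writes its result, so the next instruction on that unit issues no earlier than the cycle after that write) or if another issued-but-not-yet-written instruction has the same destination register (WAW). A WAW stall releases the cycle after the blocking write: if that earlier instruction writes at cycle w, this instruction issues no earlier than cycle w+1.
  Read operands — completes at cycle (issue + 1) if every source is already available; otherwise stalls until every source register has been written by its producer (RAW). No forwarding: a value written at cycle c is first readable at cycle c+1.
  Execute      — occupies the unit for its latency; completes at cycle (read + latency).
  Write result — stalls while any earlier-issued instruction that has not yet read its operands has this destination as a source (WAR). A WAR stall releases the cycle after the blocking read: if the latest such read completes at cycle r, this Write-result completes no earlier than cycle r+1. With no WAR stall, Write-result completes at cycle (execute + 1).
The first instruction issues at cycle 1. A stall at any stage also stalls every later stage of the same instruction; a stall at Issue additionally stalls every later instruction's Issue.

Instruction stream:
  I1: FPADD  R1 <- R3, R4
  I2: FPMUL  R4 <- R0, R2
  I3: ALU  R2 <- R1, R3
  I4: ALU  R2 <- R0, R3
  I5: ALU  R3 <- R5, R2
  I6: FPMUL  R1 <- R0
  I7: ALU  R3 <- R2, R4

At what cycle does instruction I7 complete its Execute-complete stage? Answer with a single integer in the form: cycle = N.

cycle 1: I1 dispatched to FPADD
cycle 2: I1 operands ready | I2 dispatched to FPMUL
cycle 3: I2 operands ready | I3 dispatched to ALU
cycle 5: I1 complete
cycle 6: R1←I1
cycle 7: I3 operands ready
cycle 8: I2 complete | I3 complete
cycle 9: R4←I2 | R2←I3
cycle 10: I4 dispatched to ALU
cycle 11: I4 operands ready
cycle 12: I4 complete
cycle 13: R2←I4
cycle 14: I5 dispatched to ALU
cycle 15: I5 operands ready | I6 dispatched to FPMUL
cycle 16: I5 complete | I6 operands ready
cycle 17: R3←I5
cycle 18: I7 dispatched to ALU
cycle 19: I7 operands ready
cycle 20: I7 complete
cycle 21: I6 complete | R3←I7
cycle 22: R1←I6

cycle = 20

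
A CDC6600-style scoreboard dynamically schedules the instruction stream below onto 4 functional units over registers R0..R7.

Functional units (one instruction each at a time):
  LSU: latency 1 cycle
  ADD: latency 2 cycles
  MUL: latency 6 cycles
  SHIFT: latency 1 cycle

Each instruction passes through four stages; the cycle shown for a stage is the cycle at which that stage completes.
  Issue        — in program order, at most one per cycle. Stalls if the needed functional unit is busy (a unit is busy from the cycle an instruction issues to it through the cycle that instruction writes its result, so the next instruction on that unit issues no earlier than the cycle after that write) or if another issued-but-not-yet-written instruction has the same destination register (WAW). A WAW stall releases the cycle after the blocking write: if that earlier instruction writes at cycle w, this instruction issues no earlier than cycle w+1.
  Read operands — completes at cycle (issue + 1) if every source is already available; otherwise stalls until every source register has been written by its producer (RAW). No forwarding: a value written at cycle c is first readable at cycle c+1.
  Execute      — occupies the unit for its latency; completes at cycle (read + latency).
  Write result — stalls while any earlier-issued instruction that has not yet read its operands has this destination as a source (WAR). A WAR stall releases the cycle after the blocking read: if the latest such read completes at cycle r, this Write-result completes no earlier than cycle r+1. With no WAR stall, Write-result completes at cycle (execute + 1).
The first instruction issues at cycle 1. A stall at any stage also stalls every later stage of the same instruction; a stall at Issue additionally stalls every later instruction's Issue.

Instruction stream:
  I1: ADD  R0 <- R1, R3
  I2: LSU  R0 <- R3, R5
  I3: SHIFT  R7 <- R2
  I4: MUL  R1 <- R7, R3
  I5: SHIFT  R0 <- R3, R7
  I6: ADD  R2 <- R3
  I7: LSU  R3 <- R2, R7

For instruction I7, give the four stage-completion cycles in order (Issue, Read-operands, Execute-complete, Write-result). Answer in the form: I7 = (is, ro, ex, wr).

c1: I1 issues→ADD
c2: I1 reads
c4: I1 exec-done
c5: I1 writes R0
c6: I2 issues→LSU
c7: I2 reads | I3 issues→SHIFT
c8: I2 exec-done | I3 reads | I4 issues→MUL
c9: I2 writes R0 | I3 exec-done
c10: I3 writes R7
c11: I4 reads | I5 issues→SHIFT
c12: I5 reads | I6 issues→ADD
c13: I5 exec-done | I6 reads | I7 issues→LSU
c14: I5 writes R0
c15: I6 exec-done
c16: I6 writes R2
c17: I4 exec-done | I7 reads
c18: I4 writes R1 | I7 exec-done
c19: I7 writes R3

I7 = (13, 17, 18, 19)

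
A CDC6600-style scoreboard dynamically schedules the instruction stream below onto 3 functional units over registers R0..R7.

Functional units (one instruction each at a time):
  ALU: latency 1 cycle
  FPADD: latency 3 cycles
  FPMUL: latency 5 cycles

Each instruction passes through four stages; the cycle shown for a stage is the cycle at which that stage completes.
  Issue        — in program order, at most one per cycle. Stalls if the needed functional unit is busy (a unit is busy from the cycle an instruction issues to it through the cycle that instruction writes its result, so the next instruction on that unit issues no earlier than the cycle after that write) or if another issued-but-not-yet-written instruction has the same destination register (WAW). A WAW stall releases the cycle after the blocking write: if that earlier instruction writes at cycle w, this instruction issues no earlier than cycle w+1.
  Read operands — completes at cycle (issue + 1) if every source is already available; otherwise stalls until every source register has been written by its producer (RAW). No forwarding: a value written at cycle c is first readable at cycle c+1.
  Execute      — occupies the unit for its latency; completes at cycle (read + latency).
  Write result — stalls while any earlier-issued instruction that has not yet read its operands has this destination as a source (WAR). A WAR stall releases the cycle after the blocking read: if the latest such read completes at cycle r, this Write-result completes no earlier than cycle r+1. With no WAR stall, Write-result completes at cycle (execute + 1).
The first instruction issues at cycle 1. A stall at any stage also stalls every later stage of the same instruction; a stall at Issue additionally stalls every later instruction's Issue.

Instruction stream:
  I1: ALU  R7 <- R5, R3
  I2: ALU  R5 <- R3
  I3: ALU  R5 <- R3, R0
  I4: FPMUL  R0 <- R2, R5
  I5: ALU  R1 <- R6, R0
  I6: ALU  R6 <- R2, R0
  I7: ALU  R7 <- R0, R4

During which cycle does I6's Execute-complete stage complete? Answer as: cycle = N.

cycle = 25

[1] I1→ALU
[2] I1 RO
[3] I1 EX
[4] I1 WR R7
[5] I2→ALU
[6] I2 RO
[7] I2 EX
[8] I2 WR R5
[9] I3→ALU
[10] I3 RO | I4→FPMUL
[11] I3 EX
[12] I3 WR R5
[13] I4 RO | I5→ALU
[18] I4 EX
[19] I4 WR R0
[20] I5 RO
[21] I5 EX
[22] I5 WR R1
[23] I6→ALU
[24] I6 RO
[25] I6 EX
[26] I6 WR R6
[27] I7→ALU
[28] I7 RO
[29] I7 EX
[30] I7 WR R7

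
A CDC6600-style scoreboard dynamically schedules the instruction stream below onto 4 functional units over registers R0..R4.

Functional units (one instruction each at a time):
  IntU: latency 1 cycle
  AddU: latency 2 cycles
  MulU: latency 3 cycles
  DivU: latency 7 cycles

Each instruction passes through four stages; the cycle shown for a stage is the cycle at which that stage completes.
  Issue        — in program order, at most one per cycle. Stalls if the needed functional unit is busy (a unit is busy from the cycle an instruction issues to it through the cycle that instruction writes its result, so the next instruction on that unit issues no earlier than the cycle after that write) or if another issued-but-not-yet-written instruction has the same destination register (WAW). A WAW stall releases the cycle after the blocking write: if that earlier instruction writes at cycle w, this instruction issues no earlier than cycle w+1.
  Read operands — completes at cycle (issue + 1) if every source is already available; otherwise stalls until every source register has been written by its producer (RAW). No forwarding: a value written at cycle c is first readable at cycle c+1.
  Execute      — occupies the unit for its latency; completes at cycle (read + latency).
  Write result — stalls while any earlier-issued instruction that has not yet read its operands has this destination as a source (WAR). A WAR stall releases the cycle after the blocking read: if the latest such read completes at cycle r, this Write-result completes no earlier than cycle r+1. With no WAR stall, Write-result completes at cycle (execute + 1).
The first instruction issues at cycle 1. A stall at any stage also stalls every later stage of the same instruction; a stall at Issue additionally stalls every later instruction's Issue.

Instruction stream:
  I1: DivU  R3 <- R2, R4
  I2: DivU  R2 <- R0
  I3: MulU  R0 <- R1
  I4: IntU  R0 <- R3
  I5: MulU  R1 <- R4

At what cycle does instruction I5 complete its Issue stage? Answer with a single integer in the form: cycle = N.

t=1  issue I1 (DivU)
t=2  I1 read-ops
t=9  I1 finished on DivU
t=10  I1→R3
t=11  issue I2 (DivU)
t=12  I2 read-ops · issue I3 (MulU)
t=13  I3 read-ops
t=16  I3 finished on MulU
t=17  I3→R0
t=18  issue I4 (IntU)
t=19  I2 finished on DivU · I4 read-ops · issue I5 (MulU)
t=20  I2→R2 · I4 finished on IntU · I5 read-ops
t=21  I4→R0
t=23  I5 finished on MulU
t=24  I5→R1

cycle = 19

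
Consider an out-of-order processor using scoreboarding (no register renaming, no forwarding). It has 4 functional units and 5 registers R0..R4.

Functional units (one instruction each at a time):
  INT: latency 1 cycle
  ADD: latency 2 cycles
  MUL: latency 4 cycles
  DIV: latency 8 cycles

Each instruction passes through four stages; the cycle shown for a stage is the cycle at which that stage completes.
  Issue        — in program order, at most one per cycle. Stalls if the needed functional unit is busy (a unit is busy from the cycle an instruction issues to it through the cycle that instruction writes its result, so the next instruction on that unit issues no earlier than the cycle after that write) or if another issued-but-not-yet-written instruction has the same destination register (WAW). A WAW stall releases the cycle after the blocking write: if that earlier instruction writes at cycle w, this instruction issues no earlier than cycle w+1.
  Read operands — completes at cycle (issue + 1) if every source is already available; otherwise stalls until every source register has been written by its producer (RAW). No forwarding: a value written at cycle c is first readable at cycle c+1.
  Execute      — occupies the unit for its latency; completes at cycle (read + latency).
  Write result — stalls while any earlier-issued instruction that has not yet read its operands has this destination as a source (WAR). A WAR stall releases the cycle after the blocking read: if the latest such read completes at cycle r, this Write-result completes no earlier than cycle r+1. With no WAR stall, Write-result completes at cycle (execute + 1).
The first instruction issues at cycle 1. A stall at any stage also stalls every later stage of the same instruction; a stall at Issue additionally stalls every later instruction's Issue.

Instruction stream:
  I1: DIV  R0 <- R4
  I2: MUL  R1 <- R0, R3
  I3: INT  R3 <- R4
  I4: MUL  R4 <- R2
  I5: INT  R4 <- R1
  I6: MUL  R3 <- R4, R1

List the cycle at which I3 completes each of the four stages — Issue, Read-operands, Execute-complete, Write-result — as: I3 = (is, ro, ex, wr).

I3 = (3, 4, 5, 13)

  I1 | 1 | 2 | 10 | 11
  I2 | 2 | 12 | 16 | 17   RAW R0: wait I1 write@11
  I3 | 3 | 4 | 5 | 13   WAR R3: wait I2 read@12
  I4 | 18 | 19 | 23 | 24   struct: MUL busy until I2 writes@17
  I5 | 25 | 26 | 27 | 28   WAW R4: wait I4 write@24
  I6 | 26 | 29 | 33 | 34   RAW R4: wait I5 write@28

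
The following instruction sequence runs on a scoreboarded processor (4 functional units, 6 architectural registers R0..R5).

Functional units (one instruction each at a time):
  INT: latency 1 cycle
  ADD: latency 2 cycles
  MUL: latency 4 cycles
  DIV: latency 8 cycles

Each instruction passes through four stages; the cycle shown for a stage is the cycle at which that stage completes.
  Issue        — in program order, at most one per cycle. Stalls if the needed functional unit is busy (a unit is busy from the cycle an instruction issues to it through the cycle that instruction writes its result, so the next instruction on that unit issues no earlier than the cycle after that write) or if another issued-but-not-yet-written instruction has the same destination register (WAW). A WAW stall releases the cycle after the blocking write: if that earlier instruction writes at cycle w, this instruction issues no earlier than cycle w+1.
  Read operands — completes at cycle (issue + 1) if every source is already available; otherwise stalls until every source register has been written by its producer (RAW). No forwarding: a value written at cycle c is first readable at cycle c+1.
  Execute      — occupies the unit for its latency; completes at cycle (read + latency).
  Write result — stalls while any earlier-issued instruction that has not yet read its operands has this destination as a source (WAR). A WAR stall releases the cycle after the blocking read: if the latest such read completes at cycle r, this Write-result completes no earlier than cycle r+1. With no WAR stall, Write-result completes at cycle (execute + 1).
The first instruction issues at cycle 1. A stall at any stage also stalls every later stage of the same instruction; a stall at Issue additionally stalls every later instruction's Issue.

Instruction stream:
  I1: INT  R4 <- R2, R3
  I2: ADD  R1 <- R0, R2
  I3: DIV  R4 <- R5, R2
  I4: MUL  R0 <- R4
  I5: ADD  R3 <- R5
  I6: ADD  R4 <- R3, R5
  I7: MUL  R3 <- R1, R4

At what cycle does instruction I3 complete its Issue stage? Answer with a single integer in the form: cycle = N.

t=1  issue I1 (INT)
t=2  I1 read-ops, issue I2 (ADD)
t=3  I1 finished on INT, I2 read-ops
t=4  I1→R4
t=5  I2 finished on ADD, issue I3 (DIV)
t=6  I2→R1, I3 read-ops, issue I4 (MUL)
t=7  issue I5 (ADD)
t=8  I5 read-ops
t=10  I5 finished on ADD
t=11  I5→R3
t=14  I3 finished on DIV
t=15  I3→R4
t=16  I4 read-ops, issue I6 (ADD)
t=17  I6 read-ops
t=19  I6 finished on ADD
t=20  I4 finished on MUL, I6→R4
t=21  I4→R0
t=22  issue I7 (MUL)
t=23  I7 read-ops
t=27  I7 finished on MUL
t=28  I7→R3

cycle = 5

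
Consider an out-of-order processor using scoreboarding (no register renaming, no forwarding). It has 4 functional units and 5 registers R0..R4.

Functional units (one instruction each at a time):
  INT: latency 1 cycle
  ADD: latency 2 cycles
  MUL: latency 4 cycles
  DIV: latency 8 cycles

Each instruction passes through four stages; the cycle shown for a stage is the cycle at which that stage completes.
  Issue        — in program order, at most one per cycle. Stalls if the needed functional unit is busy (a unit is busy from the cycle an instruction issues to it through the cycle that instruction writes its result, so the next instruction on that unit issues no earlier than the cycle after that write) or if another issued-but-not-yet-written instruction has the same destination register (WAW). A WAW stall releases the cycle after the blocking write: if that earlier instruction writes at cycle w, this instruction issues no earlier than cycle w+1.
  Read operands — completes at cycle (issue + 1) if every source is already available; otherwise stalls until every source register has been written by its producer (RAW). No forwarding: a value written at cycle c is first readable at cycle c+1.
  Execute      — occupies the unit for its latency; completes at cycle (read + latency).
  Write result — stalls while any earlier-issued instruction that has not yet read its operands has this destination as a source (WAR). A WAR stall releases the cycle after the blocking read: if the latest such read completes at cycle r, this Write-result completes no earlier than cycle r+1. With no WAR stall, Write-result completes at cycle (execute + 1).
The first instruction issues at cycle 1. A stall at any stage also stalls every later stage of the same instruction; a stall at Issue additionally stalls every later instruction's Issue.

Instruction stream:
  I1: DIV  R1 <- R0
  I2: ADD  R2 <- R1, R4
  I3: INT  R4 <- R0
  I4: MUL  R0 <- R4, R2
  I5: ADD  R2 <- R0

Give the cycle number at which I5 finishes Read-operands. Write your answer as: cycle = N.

t=1  I1→DIV
t=2  I1 RO, I2→ADD
t=3  I3→INT
t=4  I3 RO, I4→MUL
t=5  I3 EX
t=10  I1 EX
t=11  I1 WR R1
t=12  I2 RO
t=13  I3 WR R4
t=14  I2 EX
t=15  I2 WR R2
t=16  I4 RO, I5→ADD
t=20  I4 EX
t=21  I4 WR R0
t=22  I5 RO
t=24  I5 EX
t=25  I5 WR R2

cycle = 22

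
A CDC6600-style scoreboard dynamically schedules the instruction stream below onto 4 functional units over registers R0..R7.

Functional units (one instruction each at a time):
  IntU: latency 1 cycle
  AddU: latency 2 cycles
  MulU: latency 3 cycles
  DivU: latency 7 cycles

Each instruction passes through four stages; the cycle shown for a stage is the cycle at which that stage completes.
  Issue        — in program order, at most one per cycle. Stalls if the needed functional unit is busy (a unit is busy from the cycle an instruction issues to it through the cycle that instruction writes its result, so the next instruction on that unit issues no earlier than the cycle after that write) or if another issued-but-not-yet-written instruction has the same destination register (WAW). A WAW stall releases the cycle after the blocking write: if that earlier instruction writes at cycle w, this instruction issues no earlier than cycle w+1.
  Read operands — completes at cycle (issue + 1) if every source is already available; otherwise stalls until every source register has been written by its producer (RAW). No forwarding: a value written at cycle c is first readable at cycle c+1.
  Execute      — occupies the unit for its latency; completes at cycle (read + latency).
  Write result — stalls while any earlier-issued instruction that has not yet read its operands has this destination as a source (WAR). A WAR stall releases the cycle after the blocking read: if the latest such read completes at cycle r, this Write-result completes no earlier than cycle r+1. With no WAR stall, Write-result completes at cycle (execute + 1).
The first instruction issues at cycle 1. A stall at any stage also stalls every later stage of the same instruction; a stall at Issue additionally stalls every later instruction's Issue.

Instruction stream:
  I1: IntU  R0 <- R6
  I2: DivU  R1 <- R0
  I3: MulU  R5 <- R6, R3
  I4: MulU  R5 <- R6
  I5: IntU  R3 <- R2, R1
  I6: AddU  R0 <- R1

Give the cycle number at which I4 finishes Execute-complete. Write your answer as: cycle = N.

cycle = 13

I1  is:1  ro:2  ex:3  wr:4
I2  is:2  ro:5  ex:12  wr:13  — RAW R0: wait I1 write@4
I3  is:3  ro:4  ex:7  wr:8
I4  is:9  ro:10  ex:13  wr:14  — struct: MulU busy until I3 writes@8
I5  is:10  ro:14  ex:15  wr:16  — RAW R1: wait I2 write@13
I6  is:11  ro:14  ex:16  wr:17  — RAW R1: wait I2 write@13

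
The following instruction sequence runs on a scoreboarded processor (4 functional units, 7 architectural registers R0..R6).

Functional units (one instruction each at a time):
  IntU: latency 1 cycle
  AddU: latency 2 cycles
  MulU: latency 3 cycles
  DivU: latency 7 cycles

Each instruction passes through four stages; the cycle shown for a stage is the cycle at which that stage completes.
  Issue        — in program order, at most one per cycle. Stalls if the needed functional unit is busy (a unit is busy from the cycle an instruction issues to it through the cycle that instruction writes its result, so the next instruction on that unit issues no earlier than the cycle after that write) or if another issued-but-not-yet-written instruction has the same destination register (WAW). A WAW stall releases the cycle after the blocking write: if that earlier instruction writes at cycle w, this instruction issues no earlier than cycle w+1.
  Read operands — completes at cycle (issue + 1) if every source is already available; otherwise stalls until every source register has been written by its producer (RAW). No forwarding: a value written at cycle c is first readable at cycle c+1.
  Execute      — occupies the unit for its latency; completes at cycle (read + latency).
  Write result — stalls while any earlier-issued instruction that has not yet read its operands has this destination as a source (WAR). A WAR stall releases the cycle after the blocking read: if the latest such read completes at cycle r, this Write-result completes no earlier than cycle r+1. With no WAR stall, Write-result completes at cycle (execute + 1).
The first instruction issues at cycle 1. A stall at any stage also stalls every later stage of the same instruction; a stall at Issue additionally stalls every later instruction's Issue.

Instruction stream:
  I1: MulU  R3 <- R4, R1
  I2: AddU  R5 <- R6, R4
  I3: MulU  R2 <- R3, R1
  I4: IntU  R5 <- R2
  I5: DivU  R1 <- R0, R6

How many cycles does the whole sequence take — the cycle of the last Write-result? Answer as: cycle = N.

cycle = 18

c1: I1 dispatched to MulU
c2: I1 operands ready · I2 dispatched to AddU
c3: I2 operands ready
c5: I1 complete · I2 complete
c6: R3←I1 · R5←I2
c7: I3 dispatched to MulU
c8: I3 operands ready · I4 dispatched to IntU
c9: I5 dispatched to DivU
c10: I5 operands ready
c11: I3 complete
c12: R2←I3
c13: I4 operands ready
c14: I4 complete
c15: R5←I4
c17: I5 complete
c18: R1←I5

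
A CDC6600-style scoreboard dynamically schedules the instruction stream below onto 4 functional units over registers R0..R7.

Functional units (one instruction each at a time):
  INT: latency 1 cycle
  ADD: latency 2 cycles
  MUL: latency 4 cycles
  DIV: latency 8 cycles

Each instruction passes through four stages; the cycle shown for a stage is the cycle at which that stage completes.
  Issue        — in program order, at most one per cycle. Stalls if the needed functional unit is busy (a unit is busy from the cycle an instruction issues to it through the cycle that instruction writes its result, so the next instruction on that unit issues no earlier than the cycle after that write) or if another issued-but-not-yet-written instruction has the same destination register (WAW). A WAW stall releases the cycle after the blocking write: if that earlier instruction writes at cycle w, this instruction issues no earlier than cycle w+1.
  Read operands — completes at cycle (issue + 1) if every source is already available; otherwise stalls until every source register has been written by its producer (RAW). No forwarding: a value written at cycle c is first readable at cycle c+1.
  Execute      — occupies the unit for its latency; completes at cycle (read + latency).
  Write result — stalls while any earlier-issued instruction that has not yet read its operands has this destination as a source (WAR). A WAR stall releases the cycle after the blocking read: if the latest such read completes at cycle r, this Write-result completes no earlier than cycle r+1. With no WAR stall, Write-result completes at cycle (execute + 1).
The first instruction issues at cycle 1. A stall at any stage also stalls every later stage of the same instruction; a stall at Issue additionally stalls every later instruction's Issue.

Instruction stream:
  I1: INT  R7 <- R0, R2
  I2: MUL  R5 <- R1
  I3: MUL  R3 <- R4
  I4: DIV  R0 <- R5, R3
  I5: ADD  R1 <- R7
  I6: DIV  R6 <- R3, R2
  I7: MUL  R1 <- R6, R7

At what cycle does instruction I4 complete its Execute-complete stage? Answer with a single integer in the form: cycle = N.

cycle = 24

[I1] 1/2/3/4
[I2] 2/3/7/8
[I3] 9/10/14/15  (struct: MUL busy until I2 writes@8)
[I4] 10/16/24/25  (RAW R3: wait I3 write@15)
[I5] 11/12/14/15
[I6] 26/27/35/36  (struct: DIV busy until I4 writes@25)
[I7] 27/37/41/42  (RAW R6: wait I6 write@36)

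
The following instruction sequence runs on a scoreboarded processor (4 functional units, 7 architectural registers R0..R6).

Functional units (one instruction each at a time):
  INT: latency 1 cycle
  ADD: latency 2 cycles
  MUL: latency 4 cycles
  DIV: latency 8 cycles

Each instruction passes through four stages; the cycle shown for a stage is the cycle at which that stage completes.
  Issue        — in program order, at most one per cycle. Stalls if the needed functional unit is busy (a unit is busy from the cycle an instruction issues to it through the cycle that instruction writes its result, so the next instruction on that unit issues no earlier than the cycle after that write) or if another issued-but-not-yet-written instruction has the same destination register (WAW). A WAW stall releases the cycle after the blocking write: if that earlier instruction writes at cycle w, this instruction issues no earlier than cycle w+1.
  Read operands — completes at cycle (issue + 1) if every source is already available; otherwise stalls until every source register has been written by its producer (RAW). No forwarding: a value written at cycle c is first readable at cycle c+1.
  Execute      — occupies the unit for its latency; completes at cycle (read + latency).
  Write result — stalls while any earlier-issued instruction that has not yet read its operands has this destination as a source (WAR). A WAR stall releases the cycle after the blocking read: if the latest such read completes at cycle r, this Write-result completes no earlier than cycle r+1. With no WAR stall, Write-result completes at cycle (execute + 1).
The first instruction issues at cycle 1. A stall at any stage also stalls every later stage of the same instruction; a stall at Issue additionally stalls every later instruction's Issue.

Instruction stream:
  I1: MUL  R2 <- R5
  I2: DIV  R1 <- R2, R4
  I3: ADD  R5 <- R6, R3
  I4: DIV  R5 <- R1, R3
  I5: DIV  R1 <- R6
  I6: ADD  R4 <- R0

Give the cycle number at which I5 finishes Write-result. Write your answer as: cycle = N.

cycle = 39

I1: IS=1 RO=2 EX=6 WR=7
I2: IS=2 RO=8 EX=16 WR=17  [RAW R2: wait I1 write@7]
I3: IS=3 RO=4 EX=6 WR=7
I4: IS=18 RO=19 EX=27 WR=28  [struct: DIV busy until I2 writes@17]
I5: IS=29 RO=30 EX=38 WR=39  [struct: DIV busy until I4 writes@28]
I6: IS=30 RO=31 EX=33 WR=34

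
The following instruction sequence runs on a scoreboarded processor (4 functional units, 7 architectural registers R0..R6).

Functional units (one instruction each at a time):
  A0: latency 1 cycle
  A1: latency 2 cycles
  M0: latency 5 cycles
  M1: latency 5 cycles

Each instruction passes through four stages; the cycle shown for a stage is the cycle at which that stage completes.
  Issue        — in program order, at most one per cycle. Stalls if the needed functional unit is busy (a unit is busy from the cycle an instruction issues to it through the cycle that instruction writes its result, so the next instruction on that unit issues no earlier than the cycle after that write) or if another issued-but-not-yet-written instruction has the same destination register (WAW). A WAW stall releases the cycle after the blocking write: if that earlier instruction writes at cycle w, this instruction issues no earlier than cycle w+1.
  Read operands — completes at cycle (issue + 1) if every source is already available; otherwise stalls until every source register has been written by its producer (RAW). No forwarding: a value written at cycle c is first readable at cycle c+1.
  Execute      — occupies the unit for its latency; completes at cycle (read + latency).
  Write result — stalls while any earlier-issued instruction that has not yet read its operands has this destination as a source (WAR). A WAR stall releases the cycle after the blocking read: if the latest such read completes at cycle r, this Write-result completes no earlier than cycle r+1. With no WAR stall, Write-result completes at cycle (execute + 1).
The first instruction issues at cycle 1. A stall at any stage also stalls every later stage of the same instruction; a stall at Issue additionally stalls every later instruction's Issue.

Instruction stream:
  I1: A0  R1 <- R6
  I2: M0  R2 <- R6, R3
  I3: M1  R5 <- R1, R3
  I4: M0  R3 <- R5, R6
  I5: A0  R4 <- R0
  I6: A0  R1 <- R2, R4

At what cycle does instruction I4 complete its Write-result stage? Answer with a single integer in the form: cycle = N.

cycle = 18

I1  is:1  ro:2  ex:3  wr:4
I2  is:2  ro:3  ex:8  wr:9
I3  is:3  ro:5  ex:10  wr:11  — RAW R1: wait I1 write@4
I4  is:10  ro:12  ex:17  wr:18  — struct: M0 busy until I2 writes@9, RAW R5: wait I3 write@11
I5  is:11  ro:12  ex:13  wr:14
I6  is:15  ro:16  ex:17  wr:18  — struct: A0 busy until I5 writes@14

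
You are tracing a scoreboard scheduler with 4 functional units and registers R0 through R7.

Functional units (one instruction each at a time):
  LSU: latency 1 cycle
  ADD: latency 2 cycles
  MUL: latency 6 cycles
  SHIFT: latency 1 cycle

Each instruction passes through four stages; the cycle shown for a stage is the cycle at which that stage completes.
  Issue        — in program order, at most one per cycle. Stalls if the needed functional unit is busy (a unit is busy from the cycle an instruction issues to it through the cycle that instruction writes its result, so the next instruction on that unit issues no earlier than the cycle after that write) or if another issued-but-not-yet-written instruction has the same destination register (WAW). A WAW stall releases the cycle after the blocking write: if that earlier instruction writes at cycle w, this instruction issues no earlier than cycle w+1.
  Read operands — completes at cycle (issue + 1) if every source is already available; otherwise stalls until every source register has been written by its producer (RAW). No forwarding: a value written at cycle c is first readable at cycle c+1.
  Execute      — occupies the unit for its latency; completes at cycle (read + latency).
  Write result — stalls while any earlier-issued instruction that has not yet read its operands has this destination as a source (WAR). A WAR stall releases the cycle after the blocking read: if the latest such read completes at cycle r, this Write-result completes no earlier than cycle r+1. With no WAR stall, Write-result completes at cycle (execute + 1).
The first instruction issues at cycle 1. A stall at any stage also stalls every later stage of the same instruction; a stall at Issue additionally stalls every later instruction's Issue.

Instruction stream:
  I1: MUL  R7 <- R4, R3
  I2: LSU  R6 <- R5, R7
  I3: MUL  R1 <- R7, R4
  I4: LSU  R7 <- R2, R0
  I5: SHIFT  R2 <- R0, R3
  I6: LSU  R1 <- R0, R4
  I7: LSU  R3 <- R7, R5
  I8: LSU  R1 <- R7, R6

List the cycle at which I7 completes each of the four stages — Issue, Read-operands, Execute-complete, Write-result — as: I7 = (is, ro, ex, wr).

I7 = (23, 24, 25, 26)

c1: I1→MUL
c2: I1 RO; I2→LSU
c8: I1 EX
c9: I1 WR R7
c10: I2 RO; I3→MUL
c11: I2 EX; I3 RO
c12: I2 WR R6
c13: I4→LSU
c14: I4 RO; I5→SHIFT
c15: I4 EX; I5 RO
c16: I4 WR R7; I5 EX
c17: I3 EX; I5 WR R2
c18: I3 WR R1
c19: I6→LSU
c20: I6 RO
c21: I6 EX
c22: I6 WR R1
c23: I7→LSU
c24: I7 RO
c25: I7 EX
c26: I7 WR R3
c27: I8→LSU
c28: I8 RO
c29: I8 EX
c30: I8 WR R1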